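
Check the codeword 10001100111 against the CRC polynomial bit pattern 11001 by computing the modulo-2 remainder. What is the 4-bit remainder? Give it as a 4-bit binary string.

1001

Modulo-2 division of 10001100111 by 11001:
  pos 0: 10001 XOR 11001 = 01000
  pos 1: 10001 XOR 11001 = 01000
  pos 2: 10000 XOR 11001 = 01001
  pos 3: 10010 XOR 11001 = 01011
  pos 4: 10111 XOR 11001 = 01110
  pos 5: 11101 XOR 11001 = 00100
Remainder = 1001 (nonzero — an error is detected).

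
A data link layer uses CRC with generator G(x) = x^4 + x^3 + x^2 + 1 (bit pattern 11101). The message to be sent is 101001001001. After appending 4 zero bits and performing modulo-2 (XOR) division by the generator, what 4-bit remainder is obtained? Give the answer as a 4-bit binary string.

1000

Append 4 zeros: 1010010010010000. Divide by 11101 (XOR where the leading bit is 1):
  pos 0: 10100 XOR 11101 = 01001
  pos 1: 10011 XOR 11101 = 01110
  pos 2: 11100 XOR 11101 = 00001
  pos 6: 10100 XOR 11101 = 01001
  pos 7: 10011 XOR 11101 = 01110
  pos 8: 11100 XOR 11101 = 00001
Remainder (last 4 bits) = 1000. This is the CRC / FCS.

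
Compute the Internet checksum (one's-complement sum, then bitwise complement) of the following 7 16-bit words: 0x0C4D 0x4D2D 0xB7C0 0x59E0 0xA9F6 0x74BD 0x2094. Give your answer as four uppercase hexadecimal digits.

559C

One's-complement addition (fold any carry out of bit 15 back into bit 0):
  0x0C4D + 0x4D2D = 0x0597A
  0x597A + 0xB7C0 = 0x1113A → wrap carry → 0x113B
  0x113B + 0x59E0 = 0x06B1B
  0x6B1B + 0xA9F6 = 0x11511 → wrap carry → 0x1512
  0x1512 + 0x74BD = 0x089CF
  0x89CF + 0x2094 = 0x0AA63
One's-complement sum = 0xAA63.
Checksum = ~0xAA63 & 0xFFFF = 0x559C.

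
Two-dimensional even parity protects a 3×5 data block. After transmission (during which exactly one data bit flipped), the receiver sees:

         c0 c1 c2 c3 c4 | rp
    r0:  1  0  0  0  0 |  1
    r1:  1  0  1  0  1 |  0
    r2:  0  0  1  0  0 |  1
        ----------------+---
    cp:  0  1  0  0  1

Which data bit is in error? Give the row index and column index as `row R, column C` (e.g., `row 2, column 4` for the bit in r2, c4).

Recompute each row's even parity and compare to rp:
  r0: data parity 1, sent rp 1 → ok
  r1: data parity 1, sent rp 0 → mismatch
  r2: data parity 1, sent rp 1 → ok
Recompute each column's even parity and compare to cp:
  c0: data parity 0, sent cp 0 → ok
  c1: data parity 0, sent cp 1 → mismatch
  c2: data parity 0, sent cp 0 → ok
  c3: data parity 0, sent cp 0 → ok
  c4: data parity 1, sent cp 1 → ok
Exactly one row (r1) and one column (c1) fail → the flipped bit is at their intersection.

row 1, column 1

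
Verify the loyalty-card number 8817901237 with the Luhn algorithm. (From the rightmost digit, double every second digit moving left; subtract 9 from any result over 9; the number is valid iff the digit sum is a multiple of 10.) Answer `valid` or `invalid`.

valid

From the right, keep odd positions and double even positions (subtract 9 from any doubled value over 9):
  doubled (positions 2,4,...): 6 2 9 2 7 → sum 26
  kept (positions 1,3,...): 7 2 0 7 8 → sum 24
Total = 50.
50 mod 10 = 0, so the number is valid.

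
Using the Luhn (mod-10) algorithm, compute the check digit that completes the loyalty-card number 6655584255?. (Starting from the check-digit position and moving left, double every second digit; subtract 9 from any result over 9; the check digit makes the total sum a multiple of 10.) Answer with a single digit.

Partial digits right→left: 5 5 2 4 8 5 5 5 6 6
Double every second digit counting from the check-digit position (so the 1st, 3rd, 5th, ... of the partial from the right).
  doubled (with −9 where >9): 1 4 7 1 3 → sum 16
  kept as-is: 5 4 5 5 6 → sum 25
Total = 16 + 25 = 41.
Check digit = (10 − (41 mod 10)) mod 10 = 9.

9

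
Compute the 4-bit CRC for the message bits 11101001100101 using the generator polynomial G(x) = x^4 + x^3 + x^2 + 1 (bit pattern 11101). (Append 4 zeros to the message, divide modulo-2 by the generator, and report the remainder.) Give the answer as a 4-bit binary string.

Append 4 zeros: 111010011001010000. Divide by 11101 (XOR where the leading bit is 1):
  pos 0: 11101 XOR 11101 = 00000
  pos 7: 11001 XOR 11101 = 00100
  pos 9: 10001 XOR 11101 = 01100
  pos 10: 11000 XOR 11101 = 00101
  pos 12: 10100 XOR 11101 = 01001
  pos 13: 10010 XOR 11101 = 01111
Remainder (last 4 bits) = 1111. This is the CRC / FCS.

1111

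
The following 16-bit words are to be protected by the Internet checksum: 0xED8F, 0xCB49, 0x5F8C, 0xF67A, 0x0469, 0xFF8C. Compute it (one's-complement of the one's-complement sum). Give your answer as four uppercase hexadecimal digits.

ED28

One's-complement addition (fold any carry out of bit 15 back into bit 0):
  0xED8F + 0xCB49 = 0x1B8D8 → wrap carry → 0xB8D9
  0xB8D9 + 0x5F8C = 0x11865 → wrap carry → 0x1866
  0x1866 + 0xF67A = 0x10EE0 → wrap carry → 0x0EE1
  0x0EE1 + 0x0469 = 0x0134A
  0x134A + 0xFF8C = 0x112D6 → wrap carry → 0x12D7
One's-complement sum = 0x12D7.
Checksum = ~0x12D7 & 0xFFFF = 0xED28.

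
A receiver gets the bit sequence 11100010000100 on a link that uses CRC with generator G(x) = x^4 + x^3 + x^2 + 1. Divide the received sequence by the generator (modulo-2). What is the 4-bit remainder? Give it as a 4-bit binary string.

Modulo-2 division of 11100010000100 by 11101:
  pos 0: 11100 XOR 11101 = 00001
  pos 4: 10100 XOR 11101 = 01001
  pos 5: 10010 XOR 11101 = 01111
  pos 6: 11110 XOR 11101 = 00011
  pos 9: 11100 XOR 11101 = 00001
Remainder = 0001 (nonzero — an error is detected).

0001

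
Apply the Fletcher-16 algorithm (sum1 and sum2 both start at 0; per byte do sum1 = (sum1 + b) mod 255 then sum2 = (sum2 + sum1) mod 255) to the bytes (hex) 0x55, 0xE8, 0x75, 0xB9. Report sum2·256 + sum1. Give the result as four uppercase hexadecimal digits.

Running sums (mod 255):
  after byte 0 (0x55): sum1=85, sum2=85
  after byte 1 (0xE8): sum1=62, sum2=147
  after byte 2 (0x75): sum1=179, sum2=71
  after byte 3 (0xB9): sum1=109, sum2=180
Checksum = sum2·256 + sum1 = 180·256 + 109 = 46189 = 0xB46D.

B46D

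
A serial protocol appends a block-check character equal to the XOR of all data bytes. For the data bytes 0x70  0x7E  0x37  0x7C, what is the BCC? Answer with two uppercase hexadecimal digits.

45

XOR the bytes together:
  start with 0x70
  0x70 ⊕ 0x7E = 0x0E
  0x0E ⊕ 0x37 = 0x39
  0x39 ⊕ 0x7C = 0x45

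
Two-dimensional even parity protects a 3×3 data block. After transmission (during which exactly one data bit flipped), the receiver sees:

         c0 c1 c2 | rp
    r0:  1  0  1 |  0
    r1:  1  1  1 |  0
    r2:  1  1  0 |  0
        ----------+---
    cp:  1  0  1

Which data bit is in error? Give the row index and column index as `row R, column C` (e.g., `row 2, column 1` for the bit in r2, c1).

row 1, column 2

Recompute each row's even parity and compare to rp:
  r0: data parity 0, sent rp 0 → ok
  r1: data parity 1, sent rp 0 → mismatch
  r2: data parity 0, sent rp 0 → ok
Recompute each column's even parity and compare to cp:
  c0: data parity 1, sent cp 1 → ok
  c1: data parity 0, sent cp 0 → ok
  c2: data parity 0, sent cp 1 → mismatch
Exactly one row (r1) and one column (c2) fail → the flipped bit is at their intersection.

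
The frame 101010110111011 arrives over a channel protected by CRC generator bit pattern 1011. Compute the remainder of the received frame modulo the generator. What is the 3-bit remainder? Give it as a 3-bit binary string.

Modulo-2 division of 101010110111011 by 1011:
  pos 0: 1010 XOR 1011 = 0001
  pos 3: 1101 XOR 1011 = 0110
  pos 4: 1101 XOR 1011 = 0110
  pos 5: 1100 XOR 1011 = 0111
  pos 6: 1111 XOR 1011 = 0100
  pos 7: 1001 XOR 1011 = 0010
  pos 9: 1010 XOR 1011 = 0001
Remainder = 111 (nonzero — an error is detected).

111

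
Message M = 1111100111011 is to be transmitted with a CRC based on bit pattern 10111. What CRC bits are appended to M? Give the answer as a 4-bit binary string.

Append 4 zeros: 11111001110110000. Divide by 10111 (XOR where the leading bit is 1):
  pos 0: 11111 XOR 10111 = 01000
  pos 1: 10000 XOR 10111 = 00111
  pos 3: 11101 XOR 10111 = 01010
  pos 4: 10101 XOR 10111 = 00010
  pos 7: 10101 XOR 10111 = 00010
  pos 10: 10100 XOR 10111 = 00011
Remainder (last 4 bits) = 1100. This is the CRC / FCS.

1100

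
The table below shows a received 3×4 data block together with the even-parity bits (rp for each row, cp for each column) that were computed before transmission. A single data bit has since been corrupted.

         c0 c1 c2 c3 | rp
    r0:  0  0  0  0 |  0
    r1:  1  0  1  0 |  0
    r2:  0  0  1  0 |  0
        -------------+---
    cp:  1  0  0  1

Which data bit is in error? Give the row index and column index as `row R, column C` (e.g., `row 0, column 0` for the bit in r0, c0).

row 2, column 3

Recompute each row's even parity and compare to rp:
  r0: data parity 0, sent rp 0 → ok
  r1: data parity 0, sent rp 0 → ok
  r2: data parity 1, sent rp 0 → mismatch
Recompute each column's even parity and compare to cp:
  c0: data parity 1, sent cp 1 → ok
  c1: data parity 0, sent cp 0 → ok
  c2: data parity 0, sent cp 0 → ok
  c3: data parity 0, sent cp 1 → mismatch
Exactly one row (r2) and one column (c3) fail → the flipped bit is at their intersection.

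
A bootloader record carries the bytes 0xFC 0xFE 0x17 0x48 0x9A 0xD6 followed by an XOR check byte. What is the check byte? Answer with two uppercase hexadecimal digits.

XOR the bytes together:
  start with 0xFC
  0xFC ⊕ 0xFE = 0x02
  0x02 ⊕ 0x17 = 0x15
  0x15 ⊕ 0x48 = 0x5D
  0x5D ⊕ 0x9A = 0xC7
  0xC7 ⊕ 0xD6 = 0x11

11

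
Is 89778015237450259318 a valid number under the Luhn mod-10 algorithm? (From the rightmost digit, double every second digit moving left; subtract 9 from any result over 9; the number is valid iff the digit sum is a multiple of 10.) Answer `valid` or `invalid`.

valid

From the right, keep odd positions and double even positions (subtract 9 from any doubled value over 9):
  doubled (positions 2,4,...): 2 9 4 1 5 4 2 7 5 7 → sum 46
  kept (positions 1,3,...): 8 3 5 0 4 3 5 0 7 9 → sum 44
Total = 90.
90 mod 10 = 0, so the number is valid.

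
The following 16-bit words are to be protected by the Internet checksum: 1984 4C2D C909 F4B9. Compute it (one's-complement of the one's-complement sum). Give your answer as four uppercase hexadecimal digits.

One's-complement addition (fold any carry out of bit 15 back into bit 0):
  0x1984 + 0x4C2D = 0x065B1
  0x65B1 + 0xC909 = 0x12EBA → wrap carry → 0x2EBB
  0x2EBB + 0xF4B9 = 0x12374 → wrap carry → 0x2375
One's-complement sum = 0x2375.
Checksum = ~0x2375 & 0xFFFF = 0xDC8A.

DC8A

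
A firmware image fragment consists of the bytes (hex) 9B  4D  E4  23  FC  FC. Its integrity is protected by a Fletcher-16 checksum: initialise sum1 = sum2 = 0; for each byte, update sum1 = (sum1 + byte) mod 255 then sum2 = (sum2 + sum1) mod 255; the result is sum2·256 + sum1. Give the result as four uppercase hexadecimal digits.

1CEA

Running sums (mod 255):
  after byte 0 (9B): sum1=155, sum2=155
  after byte 1 (4D): sum1=232, sum2=132
  after byte 2 (E4): sum1=205, sum2=82
  after byte 3 (23): sum1=240, sum2=67
  after byte 4 (FC): sum1=237, sum2=49
  after byte 5 (FC): sum1=234, sum2=28
Checksum = sum2·256 + sum1 = 28·256 + 234 = 7402 = 0x1CEA.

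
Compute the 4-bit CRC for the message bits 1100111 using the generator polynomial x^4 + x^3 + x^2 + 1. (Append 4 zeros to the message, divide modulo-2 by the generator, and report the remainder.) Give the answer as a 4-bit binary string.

1000

Append 4 zeros: 11001110000. Divide by 11101 (XOR where the leading bit is 1):
  pos 0: 11001 XOR 11101 = 00100
  pos 2: 10011 XOR 11101 = 01110
  pos 3: 11100 XOR 11101 = 00001
Remainder (last 4 bits) = 1000. This is the CRC / FCS.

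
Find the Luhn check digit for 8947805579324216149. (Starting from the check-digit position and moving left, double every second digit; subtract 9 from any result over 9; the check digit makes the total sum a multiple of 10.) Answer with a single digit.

Partial digits right→left: 9 4 1 6 1 2 4 2 3 9 7 5 5 0 8 7 4 9 8
Double every second digit counting from the check-digit position (so the 1st, 3rd, 5th, ... of the partial from the right).
  doubled (with −9 where >9): 9 2 2 8 6 5 1 7 8 7 → sum 55
  kept as-is: 4 6 2 2 9 5 0 7 9 → sum 44
Total = 55 + 44 = 99.
Check digit = (10 − (99 mod 10)) mod 10 = 1.

1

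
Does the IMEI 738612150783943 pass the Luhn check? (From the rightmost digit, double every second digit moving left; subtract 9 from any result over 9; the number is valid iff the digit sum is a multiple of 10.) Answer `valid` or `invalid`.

valid

From the right, keep odd positions and double even positions (subtract 9 from any doubled value over 9):
  doubled (positions 2,4,...): 8 6 5 1 4 3 6 → sum 33
  kept (positions 1,3,...): 3 9 8 0 1 1 8 7 → sum 37
Total = 70.
70 mod 10 = 0, so the number is valid.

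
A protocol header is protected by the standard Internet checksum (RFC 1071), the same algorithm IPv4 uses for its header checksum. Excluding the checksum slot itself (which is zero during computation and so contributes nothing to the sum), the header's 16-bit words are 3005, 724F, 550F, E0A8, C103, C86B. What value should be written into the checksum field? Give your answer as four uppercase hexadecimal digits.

9E83

One's-complement addition (fold any carry out of bit 15 back into bit 0):
  0x3005 + 0x724F = 0x0A254
  0xA254 + 0x550F = 0x0F763
  0xF763 + 0xE0A8 = 0x1D80B → wrap carry → 0xD80C
  0xD80C + 0xC103 = 0x1990F → wrap carry → 0x9910
  0x9910 + 0xC86B = 0x1617B → wrap carry → 0x617C
One's-complement sum = 0x617C.
Checksum = ~0x617C & 0xFFFF = 0x9E83.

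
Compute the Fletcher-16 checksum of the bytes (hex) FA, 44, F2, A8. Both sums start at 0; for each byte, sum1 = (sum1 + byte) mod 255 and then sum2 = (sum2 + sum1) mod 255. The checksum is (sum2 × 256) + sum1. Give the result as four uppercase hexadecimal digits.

Running sums (mod 255):
  after byte 0 (FA): sum1=250, sum2=250
  after byte 1 (44): sum1=63, sum2=58
  after byte 2 (F2): sum1=50, sum2=108
  after byte 3 (A8): sum1=218, sum2=71
Checksum = sum2·256 + sum1 = 71·256 + 218 = 18394 = 0x47DA.

47DA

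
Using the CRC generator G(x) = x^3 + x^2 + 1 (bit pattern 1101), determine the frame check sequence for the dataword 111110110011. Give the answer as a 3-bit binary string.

111

Append 3 zeros: 111110110011000. Divide by 1101 (XOR where the leading bit is 1):
  pos 0: 1111 XOR 1101 = 0010
  pos 2: 1010 XOR 1101 = 0111
  pos 3: 1111 XOR 1101 = 0010
  pos 5: 1010 XOR 1101 = 0111
  pos 6: 1110 XOR 1101 = 0011
  pos 8: 1111 XOR 1101 = 0010
  pos 10: 1000 XOR 1101 = 0101
  pos 11: 1010 XOR 1101 = 0111
Remainder (last 3 bits) = 111. This is the CRC / FCS.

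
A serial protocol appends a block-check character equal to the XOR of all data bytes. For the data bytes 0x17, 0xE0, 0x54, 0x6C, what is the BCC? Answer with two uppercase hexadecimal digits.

XOR the bytes together:
  start with 0x17
  0x17 ⊕ 0xE0 = 0xF7
  0xF7 ⊕ 0x54 = 0xA3
  0xA3 ⊕ 0x6C = 0xCF

CF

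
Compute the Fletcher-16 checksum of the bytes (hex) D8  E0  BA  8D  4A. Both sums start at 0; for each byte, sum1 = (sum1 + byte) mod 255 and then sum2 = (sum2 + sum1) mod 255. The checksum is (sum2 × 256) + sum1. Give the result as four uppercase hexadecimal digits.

Running sums (mod 255):
  after byte 0 (D8): sum1=216, sum2=216
  after byte 1 (E0): sum1=185, sum2=146
  after byte 2 (BA): sum1=116, sum2=7
  after byte 3 (8D): sum1=2, sum2=9
  after byte 4 (4A): sum1=76, sum2=85
Checksum = sum2·256 + sum1 = 85·256 + 76 = 21836 = 0x554C.

554C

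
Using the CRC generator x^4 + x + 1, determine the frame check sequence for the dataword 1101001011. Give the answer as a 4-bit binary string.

1011

Append 4 zeros: 11010010110000. Divide by 10011 (XOR where the leading bit is 1):
  pos 0: 11010 XOR 10011 = 01001
  pos 1: 10010 XOR 10011 = 00001
  pos 5: 11011 XOR 10011 = 01000
  pos 6: 10000 XOR 10011 = 00011
  pos 9: 11000 XOR 10011 = 01011
Remainder (last 4 bits) = 1011. This is the CRC / FCS.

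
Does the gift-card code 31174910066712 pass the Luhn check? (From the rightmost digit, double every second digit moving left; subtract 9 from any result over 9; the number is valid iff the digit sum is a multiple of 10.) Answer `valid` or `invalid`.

From the right, keep odd positions and double even positions (subtract 9 from any doubled value over 9):
  doubled (positions 2,4,...): 2 3 0 2 8 2 6 → sum 23
  kept (positions 1,3,...): 2 7 6 0 9 7 1 → sum 32
Total = 55.
55 mod 10 = 5, so the number is invalid.

invalid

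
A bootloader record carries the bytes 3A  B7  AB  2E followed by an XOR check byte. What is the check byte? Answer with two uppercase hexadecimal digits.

08

XOR the bytes together:
  start with 0x3A
  0x3A ⊕ 0xB7 = 0x8D
  0x8D ⊕ 0xAB = 0x26
  0x26 ⊕ 0x2E = 0x08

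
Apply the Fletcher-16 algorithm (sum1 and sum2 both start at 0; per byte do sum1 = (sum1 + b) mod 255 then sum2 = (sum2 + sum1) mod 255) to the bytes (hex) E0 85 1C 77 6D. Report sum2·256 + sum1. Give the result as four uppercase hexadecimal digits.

Running sums (mod 255):
  after byte 0 (E0): sum1=224, sum2=224
  after byte 1 (85): sum1=102, sum2=71
  after byte 2 (1C): sum1=130, sum2=201
  after byte 3 (77): sum1=249, sum2=195
  after byte 4 (6D): sum1=103, sum2=43
Checksum = sum2·256 + sum1 = 43·256 + 103 = 11111 = 0x2B67.

2B67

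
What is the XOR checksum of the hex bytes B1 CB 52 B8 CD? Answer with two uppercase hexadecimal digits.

XOR the bytes together:
  start with 0xB1
  0xB1 ⊕ 0xCB = 0x7A
  0x7A ⊕ 0x52 = 0x28
  0x28 ⊕ 0xB8 = 0x90
  0x90 ⊕ 0xCD = 0x5D

5D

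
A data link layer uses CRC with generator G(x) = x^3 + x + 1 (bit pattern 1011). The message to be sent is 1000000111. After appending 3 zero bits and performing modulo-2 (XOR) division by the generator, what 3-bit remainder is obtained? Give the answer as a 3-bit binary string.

101

Append 3 zeros: 1000000111000. Divide by 1011 (XOR where the leading bit is 1):
  pos 0: 1000 XOR 1011 = 0011
  pos 2: 1100 XOR 1011 = 0111
  pos 3: 1110 XOR 1011 = 0101
  pos 4: 1011 XOR 1011 = 0000
  pos 8: 1100 XOR 1011 = 0111
  pos 9: 1110 XOR 1011 = 0101
Remainder (last 3 bits) = 101. This is the CRC / FCS.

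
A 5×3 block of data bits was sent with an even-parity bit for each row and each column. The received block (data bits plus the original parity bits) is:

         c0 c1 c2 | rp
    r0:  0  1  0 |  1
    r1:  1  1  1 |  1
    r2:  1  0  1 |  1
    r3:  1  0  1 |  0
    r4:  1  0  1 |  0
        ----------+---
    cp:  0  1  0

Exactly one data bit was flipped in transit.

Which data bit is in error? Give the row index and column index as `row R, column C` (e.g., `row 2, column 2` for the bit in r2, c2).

Recompute each row's even parity and compare to rp:
  r0: data parity 1, sent rp 1 → ok
  r1: data parity 1, sent rp 1 → ok
  r2: data parity 0, sent rp 1 → mismatch
  r3: data parity 0, sent rp 0 → ok
  r4: data parity 0, sent rp 0 → ok
Recompute each column's even parity and compare to cp:
  c0: data parity 0, sent cp 0 → ok
  c1: data parity 0, sent cp 1 → mismatch
  c2: data parity 0, sent cp 0 → ok
Exactly one row (r2) and one column (c1) fail → the flipped bit is at their intersection.

row 2, column 1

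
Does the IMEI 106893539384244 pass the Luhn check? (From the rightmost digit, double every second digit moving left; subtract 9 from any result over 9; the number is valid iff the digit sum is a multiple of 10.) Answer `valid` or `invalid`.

From the right, keep odd positions and double even positions (subtract 9 from any doubled value over 9):
  doubled (positions 2,4,...): 8 8 6 6 6 7 0 → sum 41
  kept (positions 1,3,...): 4 2 8 9 5 9 6 1 → sum 44
Total = 85.
85 mod 10 = 5, so the number is invalid.

invalid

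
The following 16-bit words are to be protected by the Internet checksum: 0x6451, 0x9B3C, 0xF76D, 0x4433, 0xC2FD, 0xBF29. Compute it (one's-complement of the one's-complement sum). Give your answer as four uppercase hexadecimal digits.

42A9

One's-complement addition (fold any carry out of bit 15 back into bit 0):
  0x6451 + 0x9B3C = 0x0FF8D
  0xFF8D + 0xF76D = 0x1F6FA → wrap carry → 0xF6FB
  0xF6FB + 0x4433 = 0x13B2E → wrap carry → 0x3B2F
  0x3B2F + 0xC2FD = 0x0FE2C
  0xFE2C + 0xBF29 = 0x1BD55 → wrap carry → 0xBD56
One's-complement sum = 0xBD56.
Checksum = ~0xBD56 & 0xFFFF = 0x42A9.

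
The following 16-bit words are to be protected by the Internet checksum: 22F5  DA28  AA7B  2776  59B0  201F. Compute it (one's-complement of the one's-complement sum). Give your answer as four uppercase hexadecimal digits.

B720

One's-complement addition (fold any carry out of bit 15 back into bit 0):
  0x22F5 + 0xDA28 = 0x0FD1D
  0xFD1D + 0xAA7B = 0x1A798 → wrap carry → 0xA799
  0xA799 + 0x2776 = 0x0CF0F
  0xCF0F + 0x59B0 = 0x128BF → wrap carry → 0x28C0
  0x28C0 + 0x201F = 0x048DF
One's-complement sum = 0x48DF.
Checksum = ~0x48DF & 0xFFFF = 0xB720.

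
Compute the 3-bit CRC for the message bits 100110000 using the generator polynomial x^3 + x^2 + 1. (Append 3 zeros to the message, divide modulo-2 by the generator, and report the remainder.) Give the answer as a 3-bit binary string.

Append 3 zeros: 100110000000. Divide by 1101 (XOR where the leading bit is 1):
  pos 0: 1001 XOR 1101 = 0100
  pos 1: 1001 XOR 1101 = 0100
  pos 2: 1000 XOR 1101 = 0101
  pos 3: 1010 XOR 1101 = 0111
  pos 4: 1110 XOR 1101 = 0011
  pos 6: 1100 XOR 1101 = 0001
Remainder (last 3 bits) = 100. This is the CRC / FCS.

100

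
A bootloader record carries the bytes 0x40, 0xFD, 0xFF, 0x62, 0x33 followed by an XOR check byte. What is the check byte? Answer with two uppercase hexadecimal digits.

XOR the bytes together:
  start with 0x40
  0x40 ⊕ 0xFD = 0xBD
  0xBD ⊕ 0xFF = 0x42
  0x42 ⊕ 0x62 = 0x20
  0x20 ⊕ 0x33 = 0x13

13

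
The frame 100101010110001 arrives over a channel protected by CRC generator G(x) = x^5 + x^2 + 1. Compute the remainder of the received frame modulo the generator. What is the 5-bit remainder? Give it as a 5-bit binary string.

00000

Modulo-2 division of 100101010110001 by 100101:
  pos 0: 100101 XOR 100101 = 000000
  pos 7: 101100 XOR 100101 = 001001
  pos 9: 100101 XOR 100101 = 000000
Remainder = 00000 (zero — the frame passes the CRC check).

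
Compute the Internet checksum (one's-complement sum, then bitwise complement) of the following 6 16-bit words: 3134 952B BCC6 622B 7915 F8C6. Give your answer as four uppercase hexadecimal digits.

A8D1

One's-complement addition (fold any carry out of bit 15 back into bit 0):
  0x3134 + 0x952B = 0x0C65F
  0xC65F + 0xBCC6 = 0x18325 → wrap carry → 0x8326
  0x8326 + 0x622B = 0x0E551
  0xE551 + 0x7915 = 0x15E66 → wrap carry → 0x5E67
  0x5E67 + 0xF8C6 = 0x1572D → wrap carry → 0x572E
One's-complement sum = 0x572E.
Checksum = ~0x572E & 0xFFFF = 0xA8D1.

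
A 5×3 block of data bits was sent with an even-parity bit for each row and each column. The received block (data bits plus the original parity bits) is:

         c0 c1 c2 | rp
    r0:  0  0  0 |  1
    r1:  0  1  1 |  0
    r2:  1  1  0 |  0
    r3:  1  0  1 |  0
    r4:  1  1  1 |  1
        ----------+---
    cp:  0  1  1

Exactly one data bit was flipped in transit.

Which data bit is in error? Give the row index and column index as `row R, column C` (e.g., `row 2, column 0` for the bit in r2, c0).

Recompute each row's even parity and compare to rp:
  r0: data parity 0, sent rp 1 → mismatch
  r1: data parity 0, sent rp 0 → ok
  r2: data parity 0, sent rp 0 → ok
  r3: data parity 0, sent rp 0 → ok
  r4: data parity 1, sent rp 1 → ok
Recompute each column's even parity and compare to cp:
  c0: data parity 1, sent cp 0 → mismatch
  c1: data parity 1, sent cp 1 → ok
  c2: data parity 1, sent cp 1 → ok
Exactly one row (r0) and one column (c0) fail → the flipped bit is at their intersection.

row 0, column 0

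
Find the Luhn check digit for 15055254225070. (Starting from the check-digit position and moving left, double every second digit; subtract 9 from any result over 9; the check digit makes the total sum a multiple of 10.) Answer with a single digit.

7

Partial digits right→left: 0 7 0 5 2 2 4 5 2 5 5 0 5 1
Double every second digit counting from the check-digit position (so the 1st, 3rd, 5th, ... of the partial from the right).
  doubled (with −9 where >9): 0 0 4 8 4 1 1 → sum 18
  kept as-is: 7 5 2 5 5 0 1 → sum 25
Total = 18 + 25 = 43.
Check digit = (10 − (43 mod 10)) mod 10 = 7.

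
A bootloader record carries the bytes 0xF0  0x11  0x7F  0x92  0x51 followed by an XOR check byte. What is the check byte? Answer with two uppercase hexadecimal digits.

5D

XOR the bytes together:
  start with 0xF0
  0xF0 ⊕ 0x11 = 0xE1
  0xE1 ⊕ 0x7F = 0x9E
  0x9E ⊕ 0x92 = 0x0C
  0x0C ⊕ 0x51 = 0x5D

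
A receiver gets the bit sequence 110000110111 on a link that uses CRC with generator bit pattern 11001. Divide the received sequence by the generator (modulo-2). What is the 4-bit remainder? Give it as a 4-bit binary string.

Modulo-2 division of 110000110111 by 11001:
  pos 0: 11000 XOR 11001 = 00001
  pos 4: 10110 XOR 11001 = 01111
  pos 5: 11111 XOR 11001 = 00110
  pos 7: 11011 XOR 11001 = 00010
Remainder = 0010 (nonzero — an error is detected).

0010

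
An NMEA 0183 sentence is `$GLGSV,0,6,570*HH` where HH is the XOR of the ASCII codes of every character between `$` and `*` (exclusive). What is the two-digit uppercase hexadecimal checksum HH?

51

XOR the ASCII codes of the payload characters:
  'G' = 0x47 → acc = 0x47
  'L' = 0x4C → acc = 0x0B
  'G' = 0x47 → acc = 0x4C
  'S' = 0x53 → acc = 0x1F
  'V' = 0x56 → acc = 0x49
  ',' = 0x2C → acc = 0x65
  '0' = 0x30 → acc = 0x55
  ',' = 0x2C → acc = 0x79
  '6' = 0x36 → acc = 0x4F
  ',' = 0x2C → acc = 0x63
  '5' = 0x35 → acc = 0x56
  '7' = 0x37 → acc = 0x61
  '0' = 0x30 → acc = 0x51
Checksum = 0x51.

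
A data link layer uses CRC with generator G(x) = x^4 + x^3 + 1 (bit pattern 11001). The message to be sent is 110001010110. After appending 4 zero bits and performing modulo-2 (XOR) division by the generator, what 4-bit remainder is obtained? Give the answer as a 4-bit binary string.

1101

Append 4 zeros: 1100010101100000. Divide by 11001 (XOR where the leading bit is 1):
  pos 0: 11000 XOR 11001 = 00001
  pos 4: 11010 XOR 11001 = 00011
  pos 7: 11110 XOR 11001 = 00111
  pos 9: 11100 XOR 11001 = 00101
  pos 11: 10100 XOR 11001 = 01101
Remainder (last 4 bits) = 1101. This is the CRC / FCS.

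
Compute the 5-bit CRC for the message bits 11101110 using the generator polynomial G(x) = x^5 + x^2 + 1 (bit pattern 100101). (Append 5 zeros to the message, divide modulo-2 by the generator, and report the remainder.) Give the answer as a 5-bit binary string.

01011

Append 5 zeros: 1110111000000. Divide by 100101 (XOR where the leading bit is 1):
  pos 0: 111011 XOR 100101 = 011110
  pos 1: 111101 XOR 100101 = 011000
  pos 2: 110000 XOR 100101 = 010101
  pos 3: 101010 XOR 100101 = 001111
  pos 5: 111100 XOR 100101 = 011001
  pos 6: 110010 XOR 100101 = 010111
  pos 7: 101110 XOR 100101 = 001011
Remainder (last 5 bits) = 01011. This is the CRC / FCS.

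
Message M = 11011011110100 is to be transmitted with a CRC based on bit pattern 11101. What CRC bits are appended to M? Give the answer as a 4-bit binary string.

1110

Append 4 zeros: 110110111101000000. Divide by 11101 (XOR where the leading bit is 1):
  pos 0: 11011 XOR 11101 = 00110
  pos 2: 11001 XOR 11101 = 00100
  pos 4: 10011 XOR 11101 = 01110
  pos 5: 11101 XOR 11101 = 00000
  pos 11: 10000 XOR 11101 = 01101
  pos 12: 11010 XOR 11101 = 00111
Remainder (last 4 bits) = 1110. This is the CRC / FCS.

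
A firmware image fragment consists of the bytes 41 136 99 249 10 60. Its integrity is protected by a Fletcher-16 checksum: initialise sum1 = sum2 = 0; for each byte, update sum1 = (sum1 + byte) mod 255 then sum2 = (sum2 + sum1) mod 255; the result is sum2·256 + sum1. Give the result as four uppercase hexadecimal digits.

6D55

Running sums (mod 255):
  after byte 0 (41): sum1=41, sum2=41
  after byte 1 (136): sum1=177, sum2=218
  after byte 2 (99): sum1=21, sum2=239
  after byte 3 (249): sum1=15, sum2=254
  after byte 4 (10): sum1=25, sum2=24
  after byte 5 (60): sum1=85, sum2=109
Checksum = sum2·256 + sum1 = 109·256 + 85 = 27989 = 0x6D55.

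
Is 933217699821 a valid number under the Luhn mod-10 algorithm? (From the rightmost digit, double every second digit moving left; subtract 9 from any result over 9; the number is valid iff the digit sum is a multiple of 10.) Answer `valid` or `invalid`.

From the right, keep odd positions and double even positions (subtract 9 from any doubled value over 9):
  doubled (positions 2,4,...): 4 9 3 2 6 9 → sum 33
  kept (positions 1,3,...): 1 8 9 7 2 3 → sum 30
Total = 63.
63 mod 10 = 3, so the number is invalid.

invalid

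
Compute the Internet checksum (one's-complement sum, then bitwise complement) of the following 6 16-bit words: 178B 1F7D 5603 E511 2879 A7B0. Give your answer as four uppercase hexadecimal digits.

BDB8

One's-complement addition (fold any carry out of bit 15 back into bit 0):
  0x178B + 0x1F7D = 0x03708
  0x3708 + 0x5603 = 0x08D0B
  0x8D0B + 0xE511 = 0x1721C → wrap carry → 0x721D
  0x721D + 0x2879 = 0x09A96
  0x9A96 + 0xA7B0 = 0x14246 → wrap carry → 0x4247
One's-complement sum = 0x4247.
Checksum = ~0x4247 & 0xFFFF = 0xBDB8.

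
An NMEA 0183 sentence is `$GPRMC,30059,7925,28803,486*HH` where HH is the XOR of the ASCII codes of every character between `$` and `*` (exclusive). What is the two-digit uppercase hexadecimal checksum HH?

76

XOR the ASCII codes of the payload characters:
  'G' = 0x47 → acc = 0x47
  'P' = 0x50 → acc = 0x17
  'R' = 0x52 → acc = 0x45
  'M' = 0x4D → acc = 0x08
  'C' = 0x43 → acc = 0x4B
  ',' = 0x2C → acc = 0x67
  '3' = 0x33 → acc = 0x54
  '0' = 0x30 → acc = 0x64
  '0' = 0x30 → acc = 0x54
  '5' = 0x35 → acc = 0x61
  '9' = 0x39 → acc = 0x58
  ',' = 0x2C → acc = 0x74
  '7' = 0x37 → acc = 0x43
  '9' = 0x39 → acc = 0x7A
  '2' = 0x32 → acc = 0x48
  '5' = 0x35 → acc = 0x7D
  ',' = 0x2C → acc = 0x51
  '2' = 0x32 → acc = 0x63
  '8' = 0x38 → acc = 0x5B
  '8' = 0x38 → acc = 0x63
  '0' = 0x30 → acc = 0x53
  '3' = 0x33 → acc = 0x60
  ',' = 0x2C → acc = 0x4C
  '4' = 0x34 → acc = 0x78
  '8' = 0x38 → acc = 0x40
  '6' = 0x36 → acc = 0x76
Checksum = 0x76.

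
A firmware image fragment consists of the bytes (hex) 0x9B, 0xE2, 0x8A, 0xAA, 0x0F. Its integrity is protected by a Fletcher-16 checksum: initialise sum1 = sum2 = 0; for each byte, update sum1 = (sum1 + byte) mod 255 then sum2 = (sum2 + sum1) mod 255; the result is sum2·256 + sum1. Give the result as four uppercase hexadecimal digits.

99C2

Running sums (mod 255):
  after byte 0 (0x9B): sum1=155, sum2=155
  after byte 1 (0xE2): sum1=126, sum2=26
  after byte 2 (0x8A): sum1=9, sum2=35
  after byte 3 (0xAA): sum1=179, sum2=214
  after byte 4 (0x0F): sum1=194, sum2=153
Checksum = sum2·256 + sum1 = 153·256 + 194 = 39362 = 0x99C2.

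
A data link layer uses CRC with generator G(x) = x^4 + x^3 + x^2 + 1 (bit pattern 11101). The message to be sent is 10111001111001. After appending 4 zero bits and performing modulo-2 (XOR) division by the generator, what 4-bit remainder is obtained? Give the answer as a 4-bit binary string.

0111

Append 4 zeros: 101110011110010000. Divide by 11101 (XOR where the leading bit is 1):
  pos 0: 10111 XOR 11101 = 01010
  pos 1: 10100 XOR 11101 = 01001
  pos 2: 10010 XOR 11101 = 01111
  pos 3: 11111 XOR 11101 = 00010
  pos 6: 10111 XOR 11101 = 01010
  pos 7: 10100 XOR 11101 = 01001
  pos 8: 10010 XOR 11101 = 01111
  pos 9: 11111 XOR 11101 = 00010
  pos 12: 10000 XOR 11101 = 01101
  pos 13: 11010 XOR 11101 = 00111
Remainder (last 4 bits) = 0111. This is the CRC / FCS.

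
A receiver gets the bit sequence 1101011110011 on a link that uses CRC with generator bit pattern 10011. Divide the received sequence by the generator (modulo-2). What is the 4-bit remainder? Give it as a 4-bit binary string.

Modulo-2 division of 1101011110011 by 10011:
  pos 0: 11010 XOR 10011 = 01001
  pos 1: 10011 XOR 10011 = 00000
  pos 6: 11100 XOR 10011 = 01111
  pos 7: 11111 XOR 10011 = 01100
  pos 8: 11001 XOR 10011 = 01010
Remainder = 1010 (nonzero — an error is detected).

1010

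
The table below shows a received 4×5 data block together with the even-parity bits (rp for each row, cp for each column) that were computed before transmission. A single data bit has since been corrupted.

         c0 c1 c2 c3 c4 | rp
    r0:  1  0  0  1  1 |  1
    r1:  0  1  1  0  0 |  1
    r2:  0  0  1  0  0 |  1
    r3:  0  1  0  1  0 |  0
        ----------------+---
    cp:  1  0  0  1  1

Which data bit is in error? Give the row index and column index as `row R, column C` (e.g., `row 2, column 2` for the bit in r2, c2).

row 1, column 3

Recompute each row's even parity and compare to rp:
  r0: data parity 1, sent rp 1 → ok
  r1: data parity 0, sent rp 1 → mismatch
  r2: data parity 1, sent rp 1 → ok
  r3: data parity 0, sent rp 0 → ok
Recompute each column's even parity and compare to cp:
  c0: data parity 1, sent cp 1 → ok
  c1: data parity 0, sent cp 0 → ok
  c2: data parity 0, sent cp 0 → ok
  c3: data parity 0, sent cp 1 → mismatch
  c4: data parity 1, sent cp 1 → ok
Exactly one row (r1) and one column (c3) fail → the flipped bit is at their intersection.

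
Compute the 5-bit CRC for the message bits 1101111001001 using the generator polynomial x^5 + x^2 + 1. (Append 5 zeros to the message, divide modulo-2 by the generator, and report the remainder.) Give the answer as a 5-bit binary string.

01000

Append 5 zeros: 110111100100100000. Divide by 100101 (XOR where the leading bit is 1):
  pos 0: 110111 XOR 100101 = 010010
  pos 1: 100101 XOR 100101 = 000000
  pos 9: 100100 XOR 100101 = 000001
Remainder (last 5 bits) = 01000. This is the CRC / FCS.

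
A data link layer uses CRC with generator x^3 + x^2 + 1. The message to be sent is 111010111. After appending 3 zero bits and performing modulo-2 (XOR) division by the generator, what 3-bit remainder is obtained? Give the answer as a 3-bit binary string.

Append 3 zeros: 111010111000. Divide by 1101 (XOR where the leading bit is 1):
  pos 0: 1110 XOR 1101 = 0011
  pos 2: 1110 XOR 1101 = 0011
  pos 4: 1111 XOR 1101 = 0010
  pos 6: 1010 XOR 1101 = 0111
  pos 7: 1110 XOR 1101 = 0011
Remainder (last 3 bits) = 110. This is the CRC / FCS.

110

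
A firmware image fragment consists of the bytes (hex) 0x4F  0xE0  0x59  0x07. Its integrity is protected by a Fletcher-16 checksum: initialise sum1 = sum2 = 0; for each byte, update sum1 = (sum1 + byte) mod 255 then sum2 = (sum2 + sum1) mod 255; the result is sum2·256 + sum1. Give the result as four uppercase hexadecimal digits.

Running sums (mod 255):
  after byte 0 (0x4F): sum1=79, sum2=79
  after byte 1 (0xE0): sum1=48, sum2=127
  after byte 2 (0x59): sum1=137, sum2=9
  after byte 3 (0x07): sum1=144, sum2=153
Checksum = sum2·256 + sum1 = 153·256 + 144 = 39312 = 0x9990.

9990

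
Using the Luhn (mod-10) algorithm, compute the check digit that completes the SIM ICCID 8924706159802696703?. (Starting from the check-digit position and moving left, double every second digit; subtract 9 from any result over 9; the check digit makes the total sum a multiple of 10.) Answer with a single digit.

4

Partial digits right→left: 3 0 7 6 9 6 2 0 8 9 5 1 6 0 7 4 2 9 8
Double every second digit counting from the check-digit position (so the 1st, 3rd, 5th, ... of the partial from the right).
  doubled (with −9 where >9): 6 5 9 4 7 1 3 5 4 7 → sum 51
  kept as-is: 0 6 6 0 9 1 0 4 9 → sum 35
Total = 51 + 35 = 86.
Check digit = (10 − (86 mod 10)) mod 10 = 4.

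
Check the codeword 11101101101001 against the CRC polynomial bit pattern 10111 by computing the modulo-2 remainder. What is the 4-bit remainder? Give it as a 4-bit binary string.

Modulo-2 division of 11101101101001 by 10111:
  pos 0: 11101 XOR 10111 = 01010
  pos 1: 10101 XOR 10111 = 00010
  pos 4: 10011 XOR 10111 = 00100
  pos 6: 10001 XOR 10111 = 00110
  pos 8: 11000 XOR 10111 = 01111
  pos 9: 11111 XOR 10111 = 01000
Remainder = 1000 (nonzero — an error is detected).

1000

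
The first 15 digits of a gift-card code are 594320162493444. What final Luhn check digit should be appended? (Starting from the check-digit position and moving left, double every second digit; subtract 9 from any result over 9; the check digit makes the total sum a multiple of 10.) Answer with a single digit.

Partial digits right→left: 4 4 4 3 9 4 2 6 1 0 2 3 4 9 5
Double every second digit counting from the check-digit position (so the 1st, 3rd, 5th, ... of the partial from the right).
  doubled (with −9 where >9): 8 8 9 4 2 4 8 1 → sum 44
  kept as-is: 4 3 4 6 0 3 9 → sum 29
Total = 44 + 29 = 73.
Check digit = (10 − (73 mod 10)) mod 10 = 7.

7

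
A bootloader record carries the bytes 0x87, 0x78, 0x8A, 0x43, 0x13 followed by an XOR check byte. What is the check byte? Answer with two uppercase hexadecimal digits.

XOR the bytes together:
  start with 0x87
  0x87 ⊕ 0x78 = 0xFF
  0xFF ⊕ 0x8A = 0x75
  0x75 ⊕ 0x43 = 0x36
  0x36 ⊕ 0x13 = 0x25

25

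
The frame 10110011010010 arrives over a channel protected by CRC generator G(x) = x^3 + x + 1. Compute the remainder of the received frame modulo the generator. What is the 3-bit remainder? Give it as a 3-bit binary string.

000

Modulo-2 division of 10110011010010 by 1011:
  pos 0: 1011 XOR 1011 = 0000
  pos 6: 1101 XOR 1011 = 0110
  pos 7: 1100 XOR 1011 = 0111
  pos 8: 1110 XOR 1011 = 0101
  pos 9: 1011 XOR 1011 = 0000
Remainder = 000 (zero — the frame passes the CRC check).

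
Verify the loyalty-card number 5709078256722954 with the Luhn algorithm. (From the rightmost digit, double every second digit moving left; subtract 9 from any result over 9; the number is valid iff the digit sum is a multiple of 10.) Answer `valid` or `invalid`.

invalid

From the right, keep odd positions and double even positions (subtract 9 from any doubled value over 9):
  doubled (positions 2,4,...): 1 4 5 1 7 0 0 1 → sum 19
  kept (positions 1,3,...): 4 9 2 6 2 7 9 7 → sum 46
Total = 65.
65 mod 10 = 5, so the number is invalid.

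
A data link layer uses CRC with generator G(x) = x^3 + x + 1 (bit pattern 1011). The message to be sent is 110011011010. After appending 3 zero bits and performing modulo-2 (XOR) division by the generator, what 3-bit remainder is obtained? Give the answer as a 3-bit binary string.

001

Append 3 zeros: 110011011010000. Divide by 1011 (XOR where the leading bit is 1):
  pos 0: 1100 XOR 1011 = 0111
  pos 1: 1111 XOR 1011 = 0100
  pos 2: 1001 XOR 1011 = 0010
  pos 4: 1001 XOR 1011 = 0010
  pos 6: 1010 XOR 1011 = 0001
  pos 9: 1100 XOR 1011 = 0111
  pos 10: 1110 XOR 1011 = 0101
  pos 11: 1010 XOR 1011 = 0001
Remainder (last 3 bits) = 001. This is the CRC / FCS.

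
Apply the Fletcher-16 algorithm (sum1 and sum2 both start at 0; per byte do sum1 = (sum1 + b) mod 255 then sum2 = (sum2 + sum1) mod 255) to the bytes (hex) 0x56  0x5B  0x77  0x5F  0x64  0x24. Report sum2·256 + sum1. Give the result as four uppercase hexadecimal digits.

Running sums (mod 255):
  after byte 0 (0x56): sum1=86, sum2=86
  after byte 1 (0x5B): sum1=177, sum2=8
  after byte 2 (0x77): sum1=41, sum2=49
  after byte 3 (0x5F): sum1=136, sum2=185
  after byte 4 (0x64): sum1=236, sum2=166
  after byte 5 (0x24): sum1=17, sum2=183
Checksum = sum2·256 + sum1 = 183·256 + 17 = 46865 = 0xB711.

B711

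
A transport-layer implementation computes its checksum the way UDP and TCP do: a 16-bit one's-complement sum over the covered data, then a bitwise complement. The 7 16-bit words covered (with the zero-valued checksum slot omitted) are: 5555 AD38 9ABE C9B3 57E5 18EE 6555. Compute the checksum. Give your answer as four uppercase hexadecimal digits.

One's-complement addition (fold any carry out of bit 15 back into bit 0):
  0x5555 + 0xAD38 = 0x1028D → wrap carry → 0x028E
  0x028E + 0x9ABE = 0x09D4C
  0x9D4C + 0xC9B3 = 0x166FF → wrap carry → 0x6700
  0x6700 + 0x57E5 = 0x0BEE5
  0xBEE5 + 0x18EE = 0x0D7D3
  0xD7D3 + 0x6555 = 0x13D28 → wrap carry → 0x3D29
One's-complement sum = 0x3D29.
Checksum = ~0x3D29 & 0xFFFF = 0xC2D6.

C2D6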